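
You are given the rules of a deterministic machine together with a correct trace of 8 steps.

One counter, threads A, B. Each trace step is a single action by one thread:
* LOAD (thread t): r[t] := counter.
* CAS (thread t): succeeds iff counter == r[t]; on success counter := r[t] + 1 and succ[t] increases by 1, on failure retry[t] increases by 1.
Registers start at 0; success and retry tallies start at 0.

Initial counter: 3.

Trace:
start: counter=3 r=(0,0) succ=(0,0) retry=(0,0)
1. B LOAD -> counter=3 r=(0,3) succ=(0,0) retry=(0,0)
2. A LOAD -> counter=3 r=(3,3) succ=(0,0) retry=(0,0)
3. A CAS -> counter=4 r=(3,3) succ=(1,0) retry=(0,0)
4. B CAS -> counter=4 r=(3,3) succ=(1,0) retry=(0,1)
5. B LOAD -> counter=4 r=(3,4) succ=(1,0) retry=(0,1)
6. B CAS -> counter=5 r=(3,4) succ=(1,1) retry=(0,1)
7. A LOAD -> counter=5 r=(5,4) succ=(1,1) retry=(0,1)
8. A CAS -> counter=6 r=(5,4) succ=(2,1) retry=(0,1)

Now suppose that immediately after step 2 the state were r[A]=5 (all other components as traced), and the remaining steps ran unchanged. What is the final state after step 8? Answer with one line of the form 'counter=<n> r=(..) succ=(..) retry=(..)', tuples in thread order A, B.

state after step 2 := counter=3 r=(5,3) succ=(0,0) retry=(0,0)
3. A CAS -> counter=3 r=(5,3) succ=(0,0) retry=(1,0)
4. B CAS -> counter=4 r=(5,3) succ=(0,1) retry=(1,0)
5. B LOAD -> counter=4 r=(5,4) succ=(0,1) retry=(1,0)
6. B CAS -> counter=5 r=(5,4) succ=(0,2) retry=(1,0)
7. A LOAD -> counter=5 r=(5,4) succ=(0,2) retry=(1,0)
8. A CAS -> counter=6 r=(5,4) succ=(1,2) retry=(1,0)

counter=6 r=(5,4) succ=(1,2) retry=(1,0)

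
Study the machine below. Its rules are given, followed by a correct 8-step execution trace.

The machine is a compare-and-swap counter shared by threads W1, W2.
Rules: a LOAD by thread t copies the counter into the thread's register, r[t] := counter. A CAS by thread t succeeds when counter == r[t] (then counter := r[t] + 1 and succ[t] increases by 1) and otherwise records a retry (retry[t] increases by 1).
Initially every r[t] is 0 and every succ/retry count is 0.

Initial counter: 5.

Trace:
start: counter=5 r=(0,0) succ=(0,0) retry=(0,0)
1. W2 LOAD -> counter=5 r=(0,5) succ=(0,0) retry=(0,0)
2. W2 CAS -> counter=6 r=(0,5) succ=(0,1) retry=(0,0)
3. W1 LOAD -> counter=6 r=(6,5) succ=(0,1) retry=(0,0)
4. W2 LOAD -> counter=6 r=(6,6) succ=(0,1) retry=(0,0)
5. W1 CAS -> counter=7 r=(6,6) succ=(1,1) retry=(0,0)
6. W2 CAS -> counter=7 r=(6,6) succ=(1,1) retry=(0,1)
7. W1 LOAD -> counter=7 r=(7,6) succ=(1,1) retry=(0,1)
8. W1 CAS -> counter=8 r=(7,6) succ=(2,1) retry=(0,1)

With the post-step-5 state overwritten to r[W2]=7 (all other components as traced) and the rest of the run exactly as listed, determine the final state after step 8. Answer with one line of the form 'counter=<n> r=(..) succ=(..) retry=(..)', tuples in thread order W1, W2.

state after step 5 := counter=7 r=(6,7) succ=(1,1) retry=(0,0)
6. W2 CAS -> counter=8 r=(6,7) succ=(1,2) retry=(0,0)
7. W1 LOAD -> counter=8 r=(8,7) succ=(1,2) retry=(0,0)
8. W1 CAS -> counter=9 r=(8,7) succ=(2,2) retry=(0,0)

counter=9 r=(8,7) succ=(2,2) retry=(0,0)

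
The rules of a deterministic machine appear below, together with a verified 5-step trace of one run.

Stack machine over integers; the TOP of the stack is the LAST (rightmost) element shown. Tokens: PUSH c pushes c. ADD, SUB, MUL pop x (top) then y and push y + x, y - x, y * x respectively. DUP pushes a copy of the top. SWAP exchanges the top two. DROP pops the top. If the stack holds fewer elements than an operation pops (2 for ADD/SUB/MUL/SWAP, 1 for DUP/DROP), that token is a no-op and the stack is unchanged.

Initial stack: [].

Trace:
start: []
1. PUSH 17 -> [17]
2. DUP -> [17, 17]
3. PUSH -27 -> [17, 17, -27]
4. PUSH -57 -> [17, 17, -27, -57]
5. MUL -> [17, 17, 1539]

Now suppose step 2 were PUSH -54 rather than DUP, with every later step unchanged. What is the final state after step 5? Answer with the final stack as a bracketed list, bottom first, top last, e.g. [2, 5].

(re-executing from step 2 with the substitution; state before step 2: [17])
2. PUSH -54 -> [17, -54]
3. PUSH -27 -> [17, -54, -27]
4. PUSH -57 -> [17, -54, -27, -57]
5. MUL -> [17, -54, 1539]

[17, -54, 1539]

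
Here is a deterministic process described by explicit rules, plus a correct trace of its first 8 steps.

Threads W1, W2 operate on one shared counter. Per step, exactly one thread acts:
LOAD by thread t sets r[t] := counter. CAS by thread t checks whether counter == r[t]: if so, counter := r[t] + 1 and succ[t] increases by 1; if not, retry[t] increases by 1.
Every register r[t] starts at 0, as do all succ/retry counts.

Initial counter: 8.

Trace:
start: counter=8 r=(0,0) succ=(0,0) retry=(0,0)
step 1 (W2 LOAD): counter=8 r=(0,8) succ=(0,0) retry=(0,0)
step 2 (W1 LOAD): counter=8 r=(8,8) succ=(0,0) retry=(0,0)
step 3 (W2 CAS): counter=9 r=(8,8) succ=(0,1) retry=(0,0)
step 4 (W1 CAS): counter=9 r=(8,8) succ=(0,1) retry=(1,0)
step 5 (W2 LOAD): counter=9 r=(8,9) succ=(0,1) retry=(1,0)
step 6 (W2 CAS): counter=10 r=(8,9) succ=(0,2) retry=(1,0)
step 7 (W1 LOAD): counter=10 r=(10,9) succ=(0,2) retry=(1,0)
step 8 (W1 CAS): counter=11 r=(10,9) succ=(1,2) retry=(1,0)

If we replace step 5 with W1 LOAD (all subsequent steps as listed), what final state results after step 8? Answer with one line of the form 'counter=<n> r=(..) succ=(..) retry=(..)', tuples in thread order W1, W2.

(re-executing from step 5 with the substitution; state before step 5: counter=9 r=(8,8) succ=(0,1) retry=(1,0))
step 5 (W1 LOAD): counter=9 r=(9,8) succ=(0,1) retry=(1,0)
step 6 (W2 CAS): counter=9 r=(9,8) succ=(0,1) retry=(1,1)
step 7 (W1 LOAD): counter=9 r=(9,8) succ=(0,1) retry=(1,1)
step 8 (W1 CAS): counter=10 r=(9,8) succ=(1,1) retry=(1,1)

counter=10 r=(9,8) succ=(1,1) retry=(1,1)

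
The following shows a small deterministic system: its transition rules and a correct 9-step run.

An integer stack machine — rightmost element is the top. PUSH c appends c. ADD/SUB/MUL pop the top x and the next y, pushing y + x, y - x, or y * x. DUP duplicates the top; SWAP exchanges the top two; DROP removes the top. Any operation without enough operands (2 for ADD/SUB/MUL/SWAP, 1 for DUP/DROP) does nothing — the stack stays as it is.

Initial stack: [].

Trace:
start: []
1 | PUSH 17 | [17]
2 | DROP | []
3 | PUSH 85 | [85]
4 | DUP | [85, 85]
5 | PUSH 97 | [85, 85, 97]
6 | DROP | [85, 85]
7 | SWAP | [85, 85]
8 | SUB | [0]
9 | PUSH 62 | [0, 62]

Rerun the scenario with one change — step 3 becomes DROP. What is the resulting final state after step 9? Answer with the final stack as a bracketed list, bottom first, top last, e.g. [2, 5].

(re-executing from step 3 with the substitution; state before step 3: [])
3 | DROP | []
4 | DUP | []
5 | PUSH 97 | [97]
6 | DROP | []
7 | SWAP | []
8 | SUB | []
9 | PUSH 62 | [62]

[62]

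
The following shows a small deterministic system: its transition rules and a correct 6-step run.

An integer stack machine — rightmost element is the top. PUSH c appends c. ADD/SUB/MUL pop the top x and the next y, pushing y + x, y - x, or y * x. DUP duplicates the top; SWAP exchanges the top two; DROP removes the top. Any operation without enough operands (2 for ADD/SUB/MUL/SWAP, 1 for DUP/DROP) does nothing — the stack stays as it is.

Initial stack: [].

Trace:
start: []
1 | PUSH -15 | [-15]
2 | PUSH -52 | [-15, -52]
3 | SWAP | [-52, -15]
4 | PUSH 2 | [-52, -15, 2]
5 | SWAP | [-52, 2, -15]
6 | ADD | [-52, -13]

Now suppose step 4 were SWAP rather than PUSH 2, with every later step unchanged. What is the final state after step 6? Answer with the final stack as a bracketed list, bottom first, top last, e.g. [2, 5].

(re-executing from step 4 with the substitution; state before step 4: [-52, -15])
4 | SWAP | [-15, -52]
5 | SWAP | [-52, -15]
6 | ADD | [-67]

[-67]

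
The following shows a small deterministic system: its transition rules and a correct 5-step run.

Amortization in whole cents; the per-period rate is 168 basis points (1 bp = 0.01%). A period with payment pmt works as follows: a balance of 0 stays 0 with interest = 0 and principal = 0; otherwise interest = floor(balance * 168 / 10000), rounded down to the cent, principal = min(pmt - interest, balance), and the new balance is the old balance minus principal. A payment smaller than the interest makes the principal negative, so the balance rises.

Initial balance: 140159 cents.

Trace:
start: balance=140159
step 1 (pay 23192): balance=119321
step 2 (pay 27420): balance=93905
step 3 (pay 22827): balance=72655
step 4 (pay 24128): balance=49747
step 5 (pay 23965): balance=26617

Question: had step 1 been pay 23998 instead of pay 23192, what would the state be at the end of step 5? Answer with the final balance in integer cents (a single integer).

25756

(re-executing from step 1 with the substitution; state before step 1: balance=140159)
step 1 (pay 23998): balance=118515
step 2 (pay 27420): balance=93086
step 3 (pay 22827): balance=71822
step 4 (pay 24128): balance=48900
step 5 (pay 23965): balance=25756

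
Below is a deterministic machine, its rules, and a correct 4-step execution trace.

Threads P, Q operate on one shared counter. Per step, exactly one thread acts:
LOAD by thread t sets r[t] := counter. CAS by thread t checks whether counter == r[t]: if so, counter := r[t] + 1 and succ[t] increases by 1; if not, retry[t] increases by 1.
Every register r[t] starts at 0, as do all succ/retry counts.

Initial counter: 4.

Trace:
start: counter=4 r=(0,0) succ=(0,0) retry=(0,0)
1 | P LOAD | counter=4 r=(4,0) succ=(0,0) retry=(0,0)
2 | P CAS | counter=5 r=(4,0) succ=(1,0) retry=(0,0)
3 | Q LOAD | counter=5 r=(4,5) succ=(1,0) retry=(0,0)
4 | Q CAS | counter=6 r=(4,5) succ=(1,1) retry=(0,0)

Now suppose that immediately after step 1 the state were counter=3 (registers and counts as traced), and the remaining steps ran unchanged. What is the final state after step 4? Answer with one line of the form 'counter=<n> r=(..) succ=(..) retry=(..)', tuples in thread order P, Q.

state after step 1 := counter=3 r=(4,0) succ=(0,0) retry=(0,0)
2 | P CAS | counter=3 r=(4,0) succ=(0,0) retry=(1,0)
3 | Q LOAD | counter=3 r=(4,3) succ=(0,0) retry=(1,0)
4 | Q CAS | counter=4 r=(4,3) succ=(0,1) retry=(1,0)

counter=4 r=(4,3) succ=(0,1) retry=(1,0)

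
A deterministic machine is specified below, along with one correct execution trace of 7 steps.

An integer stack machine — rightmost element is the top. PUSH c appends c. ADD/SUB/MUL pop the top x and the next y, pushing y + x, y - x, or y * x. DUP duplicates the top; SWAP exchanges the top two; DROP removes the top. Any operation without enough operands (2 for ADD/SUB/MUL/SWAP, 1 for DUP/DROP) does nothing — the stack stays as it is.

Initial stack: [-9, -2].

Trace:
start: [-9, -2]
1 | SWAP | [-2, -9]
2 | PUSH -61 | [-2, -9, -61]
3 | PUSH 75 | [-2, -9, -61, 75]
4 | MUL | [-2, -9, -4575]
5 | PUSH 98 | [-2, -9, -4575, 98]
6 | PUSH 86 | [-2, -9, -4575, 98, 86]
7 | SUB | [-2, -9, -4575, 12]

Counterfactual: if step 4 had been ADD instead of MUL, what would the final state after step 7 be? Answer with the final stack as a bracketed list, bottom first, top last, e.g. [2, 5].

(re-executing from step 4 with the substitution; state before step 4: [-2, -9, -61, 75])
4 | ADD | [-2, -9, 14]
5 | PUSH 98 | [-2, -9, 14, 98]
6 | PUSH 86 | [-2, -9, 14, 98, 86]
7 | SUB | [-2, -9, 14, 12]

[-2, -9, 14, 12]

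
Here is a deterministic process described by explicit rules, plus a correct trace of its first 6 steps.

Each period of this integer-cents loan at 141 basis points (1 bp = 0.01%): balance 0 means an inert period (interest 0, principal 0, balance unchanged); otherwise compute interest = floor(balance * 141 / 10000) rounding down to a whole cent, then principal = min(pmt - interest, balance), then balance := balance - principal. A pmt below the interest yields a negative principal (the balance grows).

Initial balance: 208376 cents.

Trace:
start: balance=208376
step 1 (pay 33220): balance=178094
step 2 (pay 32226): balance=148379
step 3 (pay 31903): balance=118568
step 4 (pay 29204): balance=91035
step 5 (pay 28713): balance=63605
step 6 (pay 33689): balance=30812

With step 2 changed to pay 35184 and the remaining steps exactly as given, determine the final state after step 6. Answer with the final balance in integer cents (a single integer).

(re-executing from step 2 with the substitution; state before step 2: balance=178094)
step 2 (pay 35184): balance=145421
step 3 (pay 31903): balance=115568
step 4 (pay 29204): balance=87993
step 5 (pay 28713): balance=60520
step 6 (pay 33689): balance=27684

27684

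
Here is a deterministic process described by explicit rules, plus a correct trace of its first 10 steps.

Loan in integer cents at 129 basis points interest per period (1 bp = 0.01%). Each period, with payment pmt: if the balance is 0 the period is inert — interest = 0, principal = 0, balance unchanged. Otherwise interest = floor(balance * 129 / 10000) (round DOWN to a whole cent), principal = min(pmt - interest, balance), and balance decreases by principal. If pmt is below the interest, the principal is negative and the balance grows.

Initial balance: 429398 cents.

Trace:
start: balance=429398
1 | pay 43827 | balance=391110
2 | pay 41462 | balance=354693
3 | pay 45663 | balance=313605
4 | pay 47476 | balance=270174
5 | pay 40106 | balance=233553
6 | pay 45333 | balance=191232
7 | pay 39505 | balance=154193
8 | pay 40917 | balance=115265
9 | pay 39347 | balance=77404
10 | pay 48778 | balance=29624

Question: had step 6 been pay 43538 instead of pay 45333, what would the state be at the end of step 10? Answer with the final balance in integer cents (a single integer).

(re-executing from step 6 with the substitution; state before step 6: balance=233553)
6 | pay 43538 | balance=193027
7 | pay 39505 | balance=156012
8 | pay 40917 | balance=117107
9 | pay 39347 | balance=79270
10 | pay 48778 | balance=31514

31514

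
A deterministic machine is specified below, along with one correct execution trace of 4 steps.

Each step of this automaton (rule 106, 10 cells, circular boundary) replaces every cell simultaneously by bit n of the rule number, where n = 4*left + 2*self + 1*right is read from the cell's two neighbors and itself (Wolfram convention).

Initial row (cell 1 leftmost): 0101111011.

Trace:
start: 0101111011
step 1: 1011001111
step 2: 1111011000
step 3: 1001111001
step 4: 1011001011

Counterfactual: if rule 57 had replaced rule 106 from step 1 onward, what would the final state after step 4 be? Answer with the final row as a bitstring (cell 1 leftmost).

1011010101

(re-executing steps 1..4 under rule 57; state before step 1: 0101111011)
step 1: 1011000110
step 2: 0110110101
step 3: 1101101010
step 4: 1011010101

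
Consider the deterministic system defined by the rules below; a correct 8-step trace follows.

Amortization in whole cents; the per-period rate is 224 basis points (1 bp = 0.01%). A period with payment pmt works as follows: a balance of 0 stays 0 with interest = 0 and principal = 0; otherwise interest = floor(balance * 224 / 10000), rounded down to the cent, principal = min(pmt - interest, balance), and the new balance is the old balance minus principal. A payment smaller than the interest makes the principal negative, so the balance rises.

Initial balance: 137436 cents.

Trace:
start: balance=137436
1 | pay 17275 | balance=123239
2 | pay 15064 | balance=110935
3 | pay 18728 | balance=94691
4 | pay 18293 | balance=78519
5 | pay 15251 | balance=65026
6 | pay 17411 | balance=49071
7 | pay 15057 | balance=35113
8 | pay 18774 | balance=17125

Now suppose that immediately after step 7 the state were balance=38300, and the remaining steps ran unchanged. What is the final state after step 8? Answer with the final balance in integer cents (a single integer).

20383

state after step 7 := balance=38300
8 | pay 18774 | balance=20383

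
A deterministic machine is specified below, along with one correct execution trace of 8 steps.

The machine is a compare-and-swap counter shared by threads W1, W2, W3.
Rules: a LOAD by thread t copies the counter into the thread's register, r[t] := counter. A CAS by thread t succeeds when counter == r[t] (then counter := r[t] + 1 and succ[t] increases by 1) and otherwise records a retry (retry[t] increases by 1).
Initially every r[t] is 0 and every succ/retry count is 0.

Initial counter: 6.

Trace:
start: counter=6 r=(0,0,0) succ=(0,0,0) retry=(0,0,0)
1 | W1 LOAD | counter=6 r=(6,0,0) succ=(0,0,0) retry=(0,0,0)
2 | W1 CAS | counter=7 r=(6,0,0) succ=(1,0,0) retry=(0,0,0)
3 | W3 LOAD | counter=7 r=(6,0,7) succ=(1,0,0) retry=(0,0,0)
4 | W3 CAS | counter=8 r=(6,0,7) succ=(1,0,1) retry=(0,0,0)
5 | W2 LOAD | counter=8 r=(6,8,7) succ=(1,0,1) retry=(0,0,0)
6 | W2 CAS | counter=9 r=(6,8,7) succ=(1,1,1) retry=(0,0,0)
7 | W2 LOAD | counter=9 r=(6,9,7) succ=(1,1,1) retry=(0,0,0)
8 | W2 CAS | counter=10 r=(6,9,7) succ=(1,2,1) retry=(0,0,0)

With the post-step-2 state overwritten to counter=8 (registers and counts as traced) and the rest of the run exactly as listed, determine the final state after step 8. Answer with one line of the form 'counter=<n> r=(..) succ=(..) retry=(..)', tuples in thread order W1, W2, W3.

state after step 2 := counter=8 r=(6,0,0) succ=(1,0,0) retry=(0,0,0)
3 | W3 LOAD | counter=8 r=(6,0,8) succ=(1,0,0) retry=(0,0,0)
4 | W3 CAS | counter=9 r=(6,0,8) succ=(1,0,1) retry=(0,0,0)
5 | W2 LOAD | counter=9 r=(6,9,8) succ=(1,0,1) retry=(0,0,0)
6 | W2 CAS | counter=10 r=(6,9,8) succ=(1,1,1) retry=(0,0,0)
7 | W2 LOAD | counter=10 r=(6,10,8) succ=(1,1,1) retry=(0,0,0)
8 | W2 CAS | counter=11 r=(6,10,8) succ=(1,2,1) retry=(0,0,0)

counter=11 r=(6,10,8) succ=(1,2,1) retry=(0,0,0)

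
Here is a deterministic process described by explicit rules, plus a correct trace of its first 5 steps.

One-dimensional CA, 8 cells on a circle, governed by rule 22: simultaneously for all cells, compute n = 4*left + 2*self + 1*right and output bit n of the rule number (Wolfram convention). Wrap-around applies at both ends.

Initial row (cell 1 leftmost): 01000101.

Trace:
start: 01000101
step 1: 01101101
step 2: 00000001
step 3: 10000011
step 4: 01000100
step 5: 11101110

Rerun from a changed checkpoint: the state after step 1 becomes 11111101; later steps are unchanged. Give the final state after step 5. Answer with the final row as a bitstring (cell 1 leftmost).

00000000

state after step 1 := 11111101
step 2: 00000000
step 3: 00000000
step 4: 00000000
step 5: 00000000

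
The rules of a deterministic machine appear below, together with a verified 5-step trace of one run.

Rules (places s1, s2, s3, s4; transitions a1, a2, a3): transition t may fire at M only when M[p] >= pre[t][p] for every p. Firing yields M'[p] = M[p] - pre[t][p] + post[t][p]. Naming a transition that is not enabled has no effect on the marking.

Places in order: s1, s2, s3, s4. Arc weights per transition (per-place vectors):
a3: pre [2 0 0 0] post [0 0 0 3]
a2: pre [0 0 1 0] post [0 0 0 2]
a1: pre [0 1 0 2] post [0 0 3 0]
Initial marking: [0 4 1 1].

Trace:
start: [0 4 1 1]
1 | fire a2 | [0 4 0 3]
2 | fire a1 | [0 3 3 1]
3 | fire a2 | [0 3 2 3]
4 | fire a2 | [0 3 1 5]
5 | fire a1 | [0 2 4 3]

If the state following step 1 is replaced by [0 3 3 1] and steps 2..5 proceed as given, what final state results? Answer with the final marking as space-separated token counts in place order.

state after step 1 := [0 3 3 1]
2 | fire a1 | [0 3 3 1]
3 | fire a2 | [0 3 2 3]
4 | fire a2 | [0 3 1 5]
5 | fire a1 | [0 2 4 3]

0 2 4 3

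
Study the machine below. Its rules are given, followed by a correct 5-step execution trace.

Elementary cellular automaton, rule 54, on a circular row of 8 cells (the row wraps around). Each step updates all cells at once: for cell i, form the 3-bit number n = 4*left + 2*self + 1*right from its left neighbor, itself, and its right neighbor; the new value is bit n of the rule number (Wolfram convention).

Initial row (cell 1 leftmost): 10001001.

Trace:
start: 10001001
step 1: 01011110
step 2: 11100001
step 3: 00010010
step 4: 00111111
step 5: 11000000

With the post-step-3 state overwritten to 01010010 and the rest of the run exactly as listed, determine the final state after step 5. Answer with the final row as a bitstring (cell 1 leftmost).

state after step 3 := 01010010
step 4: 11111111
step 5: 00000000

00000000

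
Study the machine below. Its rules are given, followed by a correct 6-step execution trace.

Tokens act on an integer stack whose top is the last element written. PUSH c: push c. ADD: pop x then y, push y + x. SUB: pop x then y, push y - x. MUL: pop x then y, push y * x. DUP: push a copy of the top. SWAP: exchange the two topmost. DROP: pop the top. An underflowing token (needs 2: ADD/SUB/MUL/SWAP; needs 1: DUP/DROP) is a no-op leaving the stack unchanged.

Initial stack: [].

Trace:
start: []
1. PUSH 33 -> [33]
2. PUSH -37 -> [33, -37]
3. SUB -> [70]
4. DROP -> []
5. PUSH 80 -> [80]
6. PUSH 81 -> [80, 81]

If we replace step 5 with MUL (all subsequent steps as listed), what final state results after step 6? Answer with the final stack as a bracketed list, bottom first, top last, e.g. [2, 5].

(re-executing from step 5 with the substitution; state before step 5: [])
5. MUL -> []
6. PUSH 81 -> [81]

[81]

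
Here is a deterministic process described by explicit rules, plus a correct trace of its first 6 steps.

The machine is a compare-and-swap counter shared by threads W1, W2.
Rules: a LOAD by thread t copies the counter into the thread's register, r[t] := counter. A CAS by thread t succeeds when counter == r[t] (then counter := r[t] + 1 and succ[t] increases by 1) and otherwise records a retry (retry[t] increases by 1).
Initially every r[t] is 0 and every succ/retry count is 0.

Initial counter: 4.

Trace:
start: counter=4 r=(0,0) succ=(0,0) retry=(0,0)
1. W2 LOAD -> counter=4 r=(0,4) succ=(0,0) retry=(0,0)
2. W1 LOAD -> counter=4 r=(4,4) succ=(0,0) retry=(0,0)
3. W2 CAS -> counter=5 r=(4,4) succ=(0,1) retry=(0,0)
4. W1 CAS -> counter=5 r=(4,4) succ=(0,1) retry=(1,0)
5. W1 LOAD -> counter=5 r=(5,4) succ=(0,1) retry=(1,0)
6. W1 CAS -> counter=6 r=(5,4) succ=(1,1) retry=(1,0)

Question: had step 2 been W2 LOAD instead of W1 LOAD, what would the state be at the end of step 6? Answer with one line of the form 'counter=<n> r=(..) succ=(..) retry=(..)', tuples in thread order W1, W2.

counter=6 r=(5,4) succ=(1,1) retry=(1,0)

(re-executing from step 2 with the substitution; state before step 2: counter=4 r=(0,4) succ=(0,0) retry=(0,0))
2. W2 LOAD -> counter=4 r=(0,4) succ=(0,0) retry=(0,0)
3. W2 CAS -> counter=5 r=(0,4) succ=(0,1) retry=(0,0)
4. W1 CAS -> counter=5 r=(0,4) succ=(0,1) retry=(1,0)
5. W1 LOAD -> counter=5 r=(5,4) succ=(0,1) retry=(1,0)
6. W1 CAS -> counter=6 r=(5,4) succ=(1,1) retry=(1,0)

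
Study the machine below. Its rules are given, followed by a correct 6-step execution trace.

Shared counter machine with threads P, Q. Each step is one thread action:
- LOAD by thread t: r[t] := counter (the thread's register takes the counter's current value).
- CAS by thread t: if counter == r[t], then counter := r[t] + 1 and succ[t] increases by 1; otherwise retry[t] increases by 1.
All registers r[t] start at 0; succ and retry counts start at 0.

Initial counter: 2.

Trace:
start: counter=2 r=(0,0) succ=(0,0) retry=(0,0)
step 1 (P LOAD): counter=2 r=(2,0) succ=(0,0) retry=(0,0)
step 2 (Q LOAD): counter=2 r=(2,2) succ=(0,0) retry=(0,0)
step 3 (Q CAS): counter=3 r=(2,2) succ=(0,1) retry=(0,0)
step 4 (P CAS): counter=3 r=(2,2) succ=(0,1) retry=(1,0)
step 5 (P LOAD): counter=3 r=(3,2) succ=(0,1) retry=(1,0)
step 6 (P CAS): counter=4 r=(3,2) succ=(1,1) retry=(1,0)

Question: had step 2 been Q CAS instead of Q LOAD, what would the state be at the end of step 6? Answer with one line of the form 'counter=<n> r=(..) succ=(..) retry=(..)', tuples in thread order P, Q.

(re-executing from step 2 with the substitution; state before step 2: counter=2 r=(2,0) succ=(0,0) retry=(0,0))
step 2 (Q CAS): counter=2 r=(2,0) succ=(0,0) retry=(0,1)
step 3 (Q CAS): counter=2 r=(2,0) succ=(0,0) retry=(0,2)
step 4 (P CAS): counter=3 r=(2,0) succ=(1,0) retry=(0,2)
step 5 (P LOAD): counter=3 r=(3,0) succ=(1,0) retry=(0,2)
step 6 (P CAS): counter=4 r=(3,0) succ=(2,0) retry=(0,2)

counter=4 r=(3,0) succ=(2,0) retry=(0,2)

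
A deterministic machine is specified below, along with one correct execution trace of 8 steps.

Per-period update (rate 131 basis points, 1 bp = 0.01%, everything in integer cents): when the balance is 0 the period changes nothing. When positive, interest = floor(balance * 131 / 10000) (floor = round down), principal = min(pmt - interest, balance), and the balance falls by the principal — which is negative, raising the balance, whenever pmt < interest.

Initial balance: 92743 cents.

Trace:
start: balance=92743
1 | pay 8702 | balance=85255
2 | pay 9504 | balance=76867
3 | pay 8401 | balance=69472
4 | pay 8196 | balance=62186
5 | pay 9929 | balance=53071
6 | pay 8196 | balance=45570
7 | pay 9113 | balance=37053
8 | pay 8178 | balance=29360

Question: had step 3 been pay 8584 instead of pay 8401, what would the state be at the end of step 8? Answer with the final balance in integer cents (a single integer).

(re-executing from step 3 with the substitution; state before step 3: balance=76867)
3 | pay 8584 | balance=69289
4 | pay 8196 | balance=62000
5 | pay 9929 | balance=52883
6 | pay 8196 | balance=45379
7 | pay 9113 | balance=36860
8 | pay 8178 | balance=29164

29164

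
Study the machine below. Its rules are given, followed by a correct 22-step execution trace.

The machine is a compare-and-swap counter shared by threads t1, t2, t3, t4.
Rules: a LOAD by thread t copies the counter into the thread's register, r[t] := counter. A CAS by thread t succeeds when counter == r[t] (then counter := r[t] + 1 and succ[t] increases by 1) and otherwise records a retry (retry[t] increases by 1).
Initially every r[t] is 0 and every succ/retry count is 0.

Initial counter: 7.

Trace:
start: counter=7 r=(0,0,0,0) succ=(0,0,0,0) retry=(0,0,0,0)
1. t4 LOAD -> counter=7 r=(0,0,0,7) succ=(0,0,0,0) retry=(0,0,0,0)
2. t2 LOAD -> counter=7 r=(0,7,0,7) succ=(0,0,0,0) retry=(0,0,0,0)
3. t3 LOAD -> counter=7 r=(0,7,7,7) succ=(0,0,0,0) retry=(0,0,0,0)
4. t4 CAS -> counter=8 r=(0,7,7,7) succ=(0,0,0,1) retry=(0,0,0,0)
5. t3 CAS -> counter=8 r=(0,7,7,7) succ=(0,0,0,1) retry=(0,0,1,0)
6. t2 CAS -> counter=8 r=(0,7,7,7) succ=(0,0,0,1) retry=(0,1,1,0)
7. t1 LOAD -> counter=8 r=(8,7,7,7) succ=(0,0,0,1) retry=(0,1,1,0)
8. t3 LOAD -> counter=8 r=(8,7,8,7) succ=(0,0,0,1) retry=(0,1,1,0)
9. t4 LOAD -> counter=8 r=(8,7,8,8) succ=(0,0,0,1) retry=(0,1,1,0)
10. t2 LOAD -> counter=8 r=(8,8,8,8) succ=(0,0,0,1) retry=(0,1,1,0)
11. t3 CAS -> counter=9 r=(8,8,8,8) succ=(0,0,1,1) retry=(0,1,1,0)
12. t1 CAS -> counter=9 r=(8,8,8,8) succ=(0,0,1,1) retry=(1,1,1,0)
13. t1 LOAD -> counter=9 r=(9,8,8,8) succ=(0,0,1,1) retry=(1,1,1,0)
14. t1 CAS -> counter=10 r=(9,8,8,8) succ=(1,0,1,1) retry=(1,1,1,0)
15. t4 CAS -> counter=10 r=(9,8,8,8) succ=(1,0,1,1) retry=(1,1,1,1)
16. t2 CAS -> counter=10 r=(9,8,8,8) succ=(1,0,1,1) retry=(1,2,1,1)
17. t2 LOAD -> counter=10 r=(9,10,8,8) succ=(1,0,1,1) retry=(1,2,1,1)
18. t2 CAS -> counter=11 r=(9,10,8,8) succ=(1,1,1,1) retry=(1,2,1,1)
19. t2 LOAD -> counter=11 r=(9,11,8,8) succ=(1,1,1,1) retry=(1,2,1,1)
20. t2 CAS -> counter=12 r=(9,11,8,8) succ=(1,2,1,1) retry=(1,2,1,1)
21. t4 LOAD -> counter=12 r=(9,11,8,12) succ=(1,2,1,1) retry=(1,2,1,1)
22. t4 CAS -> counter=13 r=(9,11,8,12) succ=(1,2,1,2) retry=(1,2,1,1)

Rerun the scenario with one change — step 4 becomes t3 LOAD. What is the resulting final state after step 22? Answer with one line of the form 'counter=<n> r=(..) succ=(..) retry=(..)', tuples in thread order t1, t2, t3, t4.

counter=13 r=(9,11,8,12) succ=(1,2,2,1) retry=(1,2,0,1)

(re-executing from step 4 with the substitution; state before step 4: counter=7 r=(0,7,7,7) succ=(0,0,0,0) retry=(0,0,0,0))
4. t3 LOAD -> counter=7 r=(0,7,7,7) succ=(0,0,0,0) retry=(0,0,0,0)
5. t3 CAS -> counter=8 r=(0,7,7,7) succ=(0,0,1,0) retry=(0,0,0,0)
6. t2 CAS -> counter=8 r=(0,7,7,7) succ=(0,0,1,0) retry=(0,1,0,0)
7. t1 LOAD -> counter=8 r=(8,7,7,7) succ=(0,0,1,0) retry=(0,1,0,0)
8. t3 LOAD -> counter=8 r=(8,7,8,7) succ=(0,0,1,0) retry=(0,1,0,0)
9. t4 LOAD -> counter=8 r=(8,7,8,8) succ=(0,0,1,0) retry=(0,1,0,0)
10. t2 LOAD -> counter=8 r=(8,8,8,8) succ=(0,0,1,0) retry=(0,1,0,0)
11. t3 CAS -> counter=9 r=(8,8,8,8) succ=(0,0,2,0) retry=(0,1,0,0)
12. t1 CAS -> counter=9 r=(8,8,8,8) succ=(0,0,2,0) retry=(1,1,0,0)
13. t1 LOAD -> counter=9 r=(9,8,8,8) succ=(0,0,2,0) retry=(1,1,0,0)
14. t1 CAS -> counter=10 r=(9,8,8,8) succ=(1,0,2,0) retry=(1,1,0,0)
15. t4 CAS -> counter=10 r=(9,8,8,8) succ=(1,0,2,0) retry=(1,1,0,1)
16. t2 CAS -> counter=10 r=(9,8,8,8) succ=(1,0,2,0) retry=(1,2,0,1)
17. t2 LOAD -> counter=10 r=(9,10,8,8) succ=(1,0,2,0) retry=(1,2,0,1)
18. t2 CAS -> counter=11 r=(9,10,8,8) succ=(1,1,2,0) retry=(1,2,0,1)
19. t2 LOAD -> counter=11 r=(9,11,8,8) succ=(1,1,2,0) retry=(1,2,0,1)
20. t2 CAS -> counter=12 r=(9,11,8,8) succ=(1,2,2,0) retry=(1,2,0,1)
21. t4 LOAD -> counter=12 r=(9,11,8,12) succ=(1,2,2,0) retry=(1,2,0,1)
22. t4 CAS -> counter=13 r=(9,11,8,12) succ=(1,2,2,1) retry=(1,2,0,1)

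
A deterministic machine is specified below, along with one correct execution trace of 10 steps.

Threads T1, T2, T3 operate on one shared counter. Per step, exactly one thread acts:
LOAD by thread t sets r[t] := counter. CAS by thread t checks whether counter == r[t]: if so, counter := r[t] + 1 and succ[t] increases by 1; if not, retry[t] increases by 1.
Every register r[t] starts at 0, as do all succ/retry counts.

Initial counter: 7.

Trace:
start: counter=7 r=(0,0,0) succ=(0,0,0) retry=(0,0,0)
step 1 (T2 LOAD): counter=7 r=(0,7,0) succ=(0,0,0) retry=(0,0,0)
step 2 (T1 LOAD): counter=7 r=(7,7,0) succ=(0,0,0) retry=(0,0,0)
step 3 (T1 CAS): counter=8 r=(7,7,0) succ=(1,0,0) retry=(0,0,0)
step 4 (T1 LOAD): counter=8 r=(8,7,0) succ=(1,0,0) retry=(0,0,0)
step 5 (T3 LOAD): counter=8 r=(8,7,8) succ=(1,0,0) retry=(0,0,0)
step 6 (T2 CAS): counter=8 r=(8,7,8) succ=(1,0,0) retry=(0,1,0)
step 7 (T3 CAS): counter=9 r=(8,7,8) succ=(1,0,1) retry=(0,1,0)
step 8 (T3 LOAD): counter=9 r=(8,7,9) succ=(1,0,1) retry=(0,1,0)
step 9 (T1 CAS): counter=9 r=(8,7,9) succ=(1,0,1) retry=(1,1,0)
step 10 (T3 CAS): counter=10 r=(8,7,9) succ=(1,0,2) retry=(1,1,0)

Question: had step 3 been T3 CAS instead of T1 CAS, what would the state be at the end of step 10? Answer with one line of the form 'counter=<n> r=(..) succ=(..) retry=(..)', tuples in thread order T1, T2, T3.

counter=9 r=(7,7,8) succ=(0,1,1) retry=(1,0,2)

(re-executing from step 3 with the substitution; state before step 3: counter=7 r=(7,7,0) succ=(0,0,0) retry=(0,0,0))
step 3 (T3 CAS): counter=7 r=(7,7,0) succ=(0,0,0) retry=(0,0,1)
step 4 (T1 LOAD): counter=7 r=(7,7,0) succ=(0,0,0) retry=(0,0,1)
step 5 (T3 LOAD): counter=7 r=(7,7,7) succ=(0,0,0) retry=(0,0,1)
step 6 (T2 CAS): counter=8 r=(7,7,7) succ=(0,1,0) retry=(0,0,1)
step 7 (T3 CAS): counter=8 r=(7,7,7) succ=(0,1,0) retry=(0,0,2)
step 8 (T3 LOAD): counter=8 r=(7,7,8) succ=(0,1,0) retry=(0,0,2)
step 9 (T1 CAS): counter=8 r=(7,7,8) succ=(0,1,0) retry=(1,0,2)
step 10 (T3 CAS): counter=9 r=(7,7,8) succ=(0,1,1) retry=(1,0,2)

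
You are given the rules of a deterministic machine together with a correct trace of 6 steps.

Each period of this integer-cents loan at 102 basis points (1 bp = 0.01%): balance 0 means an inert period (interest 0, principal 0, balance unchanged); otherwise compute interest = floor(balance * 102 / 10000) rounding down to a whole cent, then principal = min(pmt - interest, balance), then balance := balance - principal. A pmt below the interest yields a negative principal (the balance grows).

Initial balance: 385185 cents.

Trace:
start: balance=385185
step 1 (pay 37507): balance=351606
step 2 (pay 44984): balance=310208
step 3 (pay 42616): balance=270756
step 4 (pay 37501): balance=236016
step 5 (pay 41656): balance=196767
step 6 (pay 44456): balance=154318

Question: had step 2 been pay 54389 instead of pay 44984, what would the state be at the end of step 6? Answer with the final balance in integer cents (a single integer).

(re-executing from step 2 with the substitution; state before step 2: balance=351606)
step 2 (pay 54389): balance=300803
step 3 (pay 42616): balance=261255
step 4 (pay 37501): balance=226418
step 5 (pay 41656): balance=187071
step 6 (pay 44456): balance=144523

144523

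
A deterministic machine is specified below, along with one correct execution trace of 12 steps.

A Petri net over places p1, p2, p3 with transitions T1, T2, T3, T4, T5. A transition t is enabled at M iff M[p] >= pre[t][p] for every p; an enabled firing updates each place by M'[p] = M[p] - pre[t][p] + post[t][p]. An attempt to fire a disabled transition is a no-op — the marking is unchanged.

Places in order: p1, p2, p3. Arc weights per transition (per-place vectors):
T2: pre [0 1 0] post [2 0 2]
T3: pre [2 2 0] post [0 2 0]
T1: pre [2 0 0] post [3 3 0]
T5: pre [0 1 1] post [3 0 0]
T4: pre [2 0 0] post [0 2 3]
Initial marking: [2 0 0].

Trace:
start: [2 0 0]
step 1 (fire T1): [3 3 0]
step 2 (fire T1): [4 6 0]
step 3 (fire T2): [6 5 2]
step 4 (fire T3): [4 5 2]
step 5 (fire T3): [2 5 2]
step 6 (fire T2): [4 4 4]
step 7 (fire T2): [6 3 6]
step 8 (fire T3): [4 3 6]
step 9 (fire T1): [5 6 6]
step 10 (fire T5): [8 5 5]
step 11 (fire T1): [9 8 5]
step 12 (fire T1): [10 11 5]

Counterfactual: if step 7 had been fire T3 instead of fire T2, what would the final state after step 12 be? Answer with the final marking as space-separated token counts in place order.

(re-executing from step 7 with the substitution; state before step 7: [4 4 4])
step 7 (fire T3): [2 4 4]
step 8 (fire T3): [0 4 4]
step 9 (fire T1): [0 4 4]
step 10 (fire T5): [3 3 3]
step 11 (fire T1): [4 6 3]
step 12 (fire T1): [5 9 3]

5 9 3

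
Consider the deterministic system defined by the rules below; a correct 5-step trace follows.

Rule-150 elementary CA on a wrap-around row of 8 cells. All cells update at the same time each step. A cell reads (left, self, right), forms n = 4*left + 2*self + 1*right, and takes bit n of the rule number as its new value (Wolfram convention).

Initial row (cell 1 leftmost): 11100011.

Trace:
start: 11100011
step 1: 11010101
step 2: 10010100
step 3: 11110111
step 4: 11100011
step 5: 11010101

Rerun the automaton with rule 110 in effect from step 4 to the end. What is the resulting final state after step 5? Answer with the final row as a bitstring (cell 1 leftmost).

00110100

(re-executing steps 4..5 under rule 110; state before step 4: 11110111)
step 4: 00011100
step 5: 00110100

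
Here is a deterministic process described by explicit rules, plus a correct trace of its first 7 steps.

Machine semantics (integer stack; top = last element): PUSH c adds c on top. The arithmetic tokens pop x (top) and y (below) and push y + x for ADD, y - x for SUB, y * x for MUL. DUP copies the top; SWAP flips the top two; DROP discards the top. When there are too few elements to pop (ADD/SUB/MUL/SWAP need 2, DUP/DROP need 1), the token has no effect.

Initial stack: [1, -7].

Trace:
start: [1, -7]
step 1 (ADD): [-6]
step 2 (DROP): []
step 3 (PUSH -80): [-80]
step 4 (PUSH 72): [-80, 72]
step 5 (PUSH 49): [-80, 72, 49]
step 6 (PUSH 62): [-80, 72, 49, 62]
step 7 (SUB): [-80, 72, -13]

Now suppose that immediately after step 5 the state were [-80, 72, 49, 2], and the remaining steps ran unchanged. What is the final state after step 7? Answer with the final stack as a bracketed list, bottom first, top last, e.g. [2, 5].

[-80, 72, 49, -60]

state after step 5 := [-80, 72, 49, 2]
step 6 (PUSH 62): [-80, 72, 49, 2, 62]
step 7 (SUB): [-80, 72, 49, -60]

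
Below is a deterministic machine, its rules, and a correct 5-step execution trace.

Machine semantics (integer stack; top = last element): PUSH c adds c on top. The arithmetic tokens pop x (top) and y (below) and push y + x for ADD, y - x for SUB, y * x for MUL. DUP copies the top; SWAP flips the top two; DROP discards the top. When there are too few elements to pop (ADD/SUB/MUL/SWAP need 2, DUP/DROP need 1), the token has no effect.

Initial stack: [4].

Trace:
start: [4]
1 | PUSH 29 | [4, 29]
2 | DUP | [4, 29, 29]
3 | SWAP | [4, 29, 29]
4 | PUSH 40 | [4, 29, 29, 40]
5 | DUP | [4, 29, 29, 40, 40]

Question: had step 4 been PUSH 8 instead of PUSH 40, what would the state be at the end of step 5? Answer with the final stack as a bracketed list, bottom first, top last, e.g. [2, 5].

[4, 29, 29, 8, 8]

(re-executing from step 4 with the substitution; state before step 4: [4, 29, 29])
4 | PUSH 8 | [4, 29, 29, 8]
5 | DUP | [4, 29, 29, 8, 8]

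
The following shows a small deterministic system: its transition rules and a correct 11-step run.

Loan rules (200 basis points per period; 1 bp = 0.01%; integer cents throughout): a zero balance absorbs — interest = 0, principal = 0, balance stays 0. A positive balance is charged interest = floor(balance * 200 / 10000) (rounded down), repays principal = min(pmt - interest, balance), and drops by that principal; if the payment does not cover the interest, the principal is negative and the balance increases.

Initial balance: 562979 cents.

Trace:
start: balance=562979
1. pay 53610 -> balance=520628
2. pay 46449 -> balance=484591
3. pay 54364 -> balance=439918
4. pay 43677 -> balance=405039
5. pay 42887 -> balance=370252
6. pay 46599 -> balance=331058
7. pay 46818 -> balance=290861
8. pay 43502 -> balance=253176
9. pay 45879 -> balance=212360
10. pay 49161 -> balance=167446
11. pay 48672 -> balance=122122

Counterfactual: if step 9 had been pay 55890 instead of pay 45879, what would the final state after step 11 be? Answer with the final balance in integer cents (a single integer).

111706

(re-executing from step 9 with the substitution; state before step 9: balance=253176)
9. pay 55890 -> balance=202349
10. pay 49161 -> balance=157234
11. pay 48672 -> balance=111706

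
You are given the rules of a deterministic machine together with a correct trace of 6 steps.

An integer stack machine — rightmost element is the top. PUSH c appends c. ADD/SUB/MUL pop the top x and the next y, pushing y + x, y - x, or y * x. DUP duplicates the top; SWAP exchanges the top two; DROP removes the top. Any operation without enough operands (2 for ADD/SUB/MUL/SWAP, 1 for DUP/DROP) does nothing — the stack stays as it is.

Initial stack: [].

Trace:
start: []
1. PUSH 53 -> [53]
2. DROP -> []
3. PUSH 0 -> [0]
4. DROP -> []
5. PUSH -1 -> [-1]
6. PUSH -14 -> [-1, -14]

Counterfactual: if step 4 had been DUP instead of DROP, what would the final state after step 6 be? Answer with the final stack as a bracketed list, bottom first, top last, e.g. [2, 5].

(re-executing from step 4 with the substitution; state before step 4: [0])
4. DUP -> [0, 0]
5. PUSH -1 -> [0, 0, -1]
6. PUSH -14 -> [0, 0, -1, -14]

[0, 0, -1, -14]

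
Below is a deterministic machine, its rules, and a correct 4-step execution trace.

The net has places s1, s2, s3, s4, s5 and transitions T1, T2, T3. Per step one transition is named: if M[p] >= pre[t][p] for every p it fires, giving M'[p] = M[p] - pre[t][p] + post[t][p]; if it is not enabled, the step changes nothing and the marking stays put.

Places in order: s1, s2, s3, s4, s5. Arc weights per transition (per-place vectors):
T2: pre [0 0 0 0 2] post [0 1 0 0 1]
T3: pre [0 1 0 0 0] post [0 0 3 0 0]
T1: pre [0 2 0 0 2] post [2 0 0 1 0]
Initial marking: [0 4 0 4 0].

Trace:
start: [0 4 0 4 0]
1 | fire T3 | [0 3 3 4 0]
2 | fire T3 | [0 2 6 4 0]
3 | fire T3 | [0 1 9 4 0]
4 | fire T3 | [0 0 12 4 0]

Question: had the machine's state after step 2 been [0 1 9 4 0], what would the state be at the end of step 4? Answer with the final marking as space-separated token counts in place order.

state after step 2 := [0 1 9 4 0]
3 | fire T3 | [0 0 12 4 0]
4 | fire T3 | [0 0 12 4 0]

0 0 12 4 0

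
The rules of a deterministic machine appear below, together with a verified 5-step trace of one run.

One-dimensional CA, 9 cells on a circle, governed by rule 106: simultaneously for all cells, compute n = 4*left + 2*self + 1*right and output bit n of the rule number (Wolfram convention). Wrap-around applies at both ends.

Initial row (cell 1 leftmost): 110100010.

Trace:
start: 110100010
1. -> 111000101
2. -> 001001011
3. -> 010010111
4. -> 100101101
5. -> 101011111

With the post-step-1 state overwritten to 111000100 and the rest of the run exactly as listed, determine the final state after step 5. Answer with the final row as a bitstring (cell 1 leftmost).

state after step 1 := 111000100
2. -> 101001001
3. -> 110010011
4. -> 010100110
5. -> 101001110

101001110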